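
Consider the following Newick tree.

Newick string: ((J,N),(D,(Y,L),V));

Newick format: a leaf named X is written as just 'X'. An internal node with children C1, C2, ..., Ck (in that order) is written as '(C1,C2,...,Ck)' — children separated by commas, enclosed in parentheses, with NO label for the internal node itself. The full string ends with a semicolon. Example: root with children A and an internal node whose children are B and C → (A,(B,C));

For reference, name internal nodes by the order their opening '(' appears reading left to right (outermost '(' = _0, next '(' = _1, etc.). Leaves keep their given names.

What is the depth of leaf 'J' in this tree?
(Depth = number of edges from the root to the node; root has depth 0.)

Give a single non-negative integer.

Answer: 2

Derivation:
Newick: ((J,N),(D,(Y,L),V));
Naming internals by '(' encounter order: outermost '(' = _0, next = _1, ...
Query node: J
Path from root: _0 -> _1 -> J
Depth of J: 2 (number of edges from root)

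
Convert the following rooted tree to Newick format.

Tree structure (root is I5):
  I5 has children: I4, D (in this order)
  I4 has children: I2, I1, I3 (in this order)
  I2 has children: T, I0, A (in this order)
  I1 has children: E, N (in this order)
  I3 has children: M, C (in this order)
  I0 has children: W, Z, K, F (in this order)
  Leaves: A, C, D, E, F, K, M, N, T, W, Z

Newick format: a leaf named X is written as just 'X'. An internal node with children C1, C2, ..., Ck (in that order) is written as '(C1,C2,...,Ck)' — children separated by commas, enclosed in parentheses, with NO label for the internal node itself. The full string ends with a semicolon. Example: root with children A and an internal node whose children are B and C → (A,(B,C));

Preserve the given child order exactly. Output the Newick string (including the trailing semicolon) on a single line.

internal I5 with children ['I4', 'D']
  internal I4 with children ['I2', 'I1', 'I3']
    internal I2 with children ['T', 'I0', 'A']
      leaf 'T' → 'T'
      internal I0 with children ['W', 'Z', 'K', 'F']
        leaf 'W' → 'W'
        leaf 'Z' → 'Z'
        leaf 'K' → 'K'
        leaf 'F' → 'F'
      → '(W,Z,K,F)'
      leaf 'A' → 'A'
    → '(T,(W,Z,K,F),A)'
    internal I1 with children ['E', 'N']
      leaf 'E' → 'E'
      leaf 'N' → 'N'
    → '(E,N)'
    internal I3 with children ['M', 'C']
      leaf 'M' → 'M'
      leaf 'C' → 'C'
    → '(M,C)'
  → '((T,(W,Z,K,F),A),(E,N),(M,C))'
  leaf 'D' → 'D'
→ '(((T,(W,Z,K,F),A),(E,N),(M,C)),D)'
Final: (((T,(W,Z,K,F),A),(E,N),(M,C)),D);

Answer: (((T,(W,Z,K,F),A),(E,N),(M,C)),D);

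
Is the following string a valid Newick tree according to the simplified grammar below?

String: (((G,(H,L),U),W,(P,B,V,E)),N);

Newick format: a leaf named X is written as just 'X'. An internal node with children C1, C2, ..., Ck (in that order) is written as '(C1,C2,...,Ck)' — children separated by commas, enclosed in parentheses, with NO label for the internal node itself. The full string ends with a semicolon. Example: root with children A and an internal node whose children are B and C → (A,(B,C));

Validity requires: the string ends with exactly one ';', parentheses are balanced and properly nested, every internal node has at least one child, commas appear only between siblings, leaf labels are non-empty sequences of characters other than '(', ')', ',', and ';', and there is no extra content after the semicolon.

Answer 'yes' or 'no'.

Input: (((G,(H,L),U),W,(P,B,V,E)),N);
Paren balance: 5 '(' vs 5 ')' OK
Ends with single ';': True
Full parse: OK
Valid: True

Answer: yes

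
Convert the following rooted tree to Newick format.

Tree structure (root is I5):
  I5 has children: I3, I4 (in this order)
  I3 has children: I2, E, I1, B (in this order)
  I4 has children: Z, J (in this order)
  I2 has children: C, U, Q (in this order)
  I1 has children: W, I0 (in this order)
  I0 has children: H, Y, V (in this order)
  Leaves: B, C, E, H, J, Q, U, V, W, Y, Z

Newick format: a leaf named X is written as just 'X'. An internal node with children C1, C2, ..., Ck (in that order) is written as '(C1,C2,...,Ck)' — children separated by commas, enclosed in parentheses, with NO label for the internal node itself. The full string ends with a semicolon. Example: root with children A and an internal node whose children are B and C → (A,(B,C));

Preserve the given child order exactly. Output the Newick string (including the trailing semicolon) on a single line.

Answer: (((C,U,Q),E,(W,(H,Y,V)),B),(Z,J));

Derivation:
internal I5 with children ['I3', 'I4']
  internal I3 with children ['I2', 'E', 'I1', 'B']
    internal I2 with children ['C', 'U', 'Q']
      leaf 'C' → 'C'
      leaf 'U' → 'U'
      leaf 'Q' → 'Q'
    → '(C,U,Q)'
    leaf 'E' → 'E'
    internal I1 with children ['W', 'I0']
      leaf 'W' → 'W'
      internal I0 with children ['H', 'Y', 'V']
        leaf 'H' → 'H'
        leaf 'Y' → 'Y'
        leaf 'V' → 'V'
      → '(H,Y,V)'
    → '(W,(H,Y,V))'
    leaf 'B' → 'B'
  → '((C,U,Q),E,(W,(H,Y,V)),B)'
  internal I4 with children ['Z', 'J']
    leaf 'Z' → 'Z'
    leaf 'J' → 'J'
  → '(Z,J)'
→ '(((C,U,Q),E,(W,(H,Y,V)),B),(Z,J))'
Final: (((C,U,Q),E,(W,(H,Y,V)),B),(Z,J));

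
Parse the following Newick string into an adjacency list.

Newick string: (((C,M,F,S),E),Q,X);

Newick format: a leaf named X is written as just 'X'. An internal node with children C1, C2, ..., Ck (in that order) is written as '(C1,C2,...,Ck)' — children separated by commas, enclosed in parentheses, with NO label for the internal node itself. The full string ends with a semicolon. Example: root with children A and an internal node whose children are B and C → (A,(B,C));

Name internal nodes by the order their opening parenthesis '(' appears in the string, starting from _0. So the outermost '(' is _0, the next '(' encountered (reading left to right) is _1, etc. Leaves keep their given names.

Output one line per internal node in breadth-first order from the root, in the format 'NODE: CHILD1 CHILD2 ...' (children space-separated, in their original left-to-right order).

Input: (((C,M,F,S),E),Q,X);
Scanning left-to-right, naming '(' by encounter order:
  pos 0: '(' -> open internal node _0 (depth 1)
  pos 1: '(' -> open internal node _1 (depth 2)
  pos 2: '(' -> open internal node _2 (depth 3)
  pos 10: ')' -> close internal node _2 (now at depth 2)
  pos 13: ')' -> close internal node _1 (now at depth 1)
  pos 18: ')' -> close internal node _0 (now at depth 0)
Total internal nodes: 3
BFS adjacency from root:
  _0: _1 Q X
  _1: _2 E
  _2: C M F S

Answer: _0: _1 Q X
_1: _2 E
_2: C M F S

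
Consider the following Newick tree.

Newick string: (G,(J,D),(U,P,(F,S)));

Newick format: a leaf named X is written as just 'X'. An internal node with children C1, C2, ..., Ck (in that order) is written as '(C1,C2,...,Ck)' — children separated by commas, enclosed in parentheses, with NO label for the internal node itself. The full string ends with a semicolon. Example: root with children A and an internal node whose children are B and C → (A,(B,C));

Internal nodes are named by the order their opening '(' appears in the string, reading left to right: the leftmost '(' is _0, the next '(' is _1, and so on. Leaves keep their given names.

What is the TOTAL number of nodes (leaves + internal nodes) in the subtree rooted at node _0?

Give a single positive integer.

Newick: (G,(J,D),(U,P,(F,S)));
Locate _0: it is the '(' at position 0 (the 1st '(' reading left to right).
Query: subtree rooted at _0
_0: subtree_size = 1 + 10
  G: subtree_size = 1 + 0
  _1: subtree_size = 1 + 2
    J: subtree_size = 1 + 0
    D: subtree_size = 1 + 0
  _2: subtree_size = 1 + 5
    U: subtree_size = 1 + 0
    P: subtree_size = 1 + 0
    _3: subtree_size = 1 + 2
      F: subtree_size = 1 + 0
      S: subtree_size = 1 + 0
Total subtree size of _0: 11

Answer: 11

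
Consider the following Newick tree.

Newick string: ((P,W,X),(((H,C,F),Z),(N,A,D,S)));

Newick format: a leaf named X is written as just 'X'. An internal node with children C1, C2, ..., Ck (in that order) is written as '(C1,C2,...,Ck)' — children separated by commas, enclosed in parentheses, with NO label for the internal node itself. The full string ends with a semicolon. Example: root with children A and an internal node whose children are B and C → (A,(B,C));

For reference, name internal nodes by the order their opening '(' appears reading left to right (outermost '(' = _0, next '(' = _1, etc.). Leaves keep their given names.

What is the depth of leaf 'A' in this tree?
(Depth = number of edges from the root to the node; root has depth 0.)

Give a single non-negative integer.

Answer: 3

Derivation:
Newick: ((P,W,X),(((H,C,F),Z),(N,A,D,S)));
Naming internals by '(' encounter order: outermost '(' = _0, next = _1, ...
Query node: A
Path from root: _0 -> _2 -> _5 -> A
Depth of A: 3 (number of edges from root)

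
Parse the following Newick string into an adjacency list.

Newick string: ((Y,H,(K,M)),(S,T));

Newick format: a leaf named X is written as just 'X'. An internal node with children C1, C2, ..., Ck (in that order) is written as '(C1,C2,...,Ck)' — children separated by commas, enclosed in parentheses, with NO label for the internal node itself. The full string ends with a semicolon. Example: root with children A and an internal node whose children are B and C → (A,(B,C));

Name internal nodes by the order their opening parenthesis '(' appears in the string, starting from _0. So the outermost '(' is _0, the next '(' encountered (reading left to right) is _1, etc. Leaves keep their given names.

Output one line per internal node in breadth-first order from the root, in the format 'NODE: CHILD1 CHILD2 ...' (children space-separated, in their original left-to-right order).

Input: ((Y,H,(K,M)),(S,T));
Scanning left-to-right, naming '(' by encounter order:
  pos 0: '(' -> open internal node _0 (depth 1)
  pos 1: '(' -> open internal node _1 (depth 2)
  pos 6: '(' -> open internal node _2 (depth 3)
  pos 10: ')' -> close internal node _2 (now at depth 2)
  pos 11: ')' -> close internal node _1 (now at depth 1)
  pos 13: '(' -> open internal node _3 (depth 2)
  pos 17: ')' -> close internal node _3 (now at depth 1)
  pos 18: ')' -> close internal node _0 (now at depth 0)
Total internal nodes: 4
BFS adjacency from root:
  _0: _1 _3
  _1: Y H _2
  _3: S T
  _2: K M

Answer: _0: _1 _3
_1: Y H _2
_3: S T
_2: K M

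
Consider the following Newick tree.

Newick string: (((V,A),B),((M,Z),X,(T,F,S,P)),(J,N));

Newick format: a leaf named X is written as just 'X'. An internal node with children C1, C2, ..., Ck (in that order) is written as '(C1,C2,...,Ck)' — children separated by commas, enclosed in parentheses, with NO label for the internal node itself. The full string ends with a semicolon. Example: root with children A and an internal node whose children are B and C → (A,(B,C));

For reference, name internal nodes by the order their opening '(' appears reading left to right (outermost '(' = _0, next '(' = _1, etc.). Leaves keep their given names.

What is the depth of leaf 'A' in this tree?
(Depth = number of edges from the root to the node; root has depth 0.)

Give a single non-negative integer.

Newick: (((V,A),B),((M,Z),X,(T,F,S,P)),(J,N));
Naming internals by '(' encounter order: outermost '(' = _0, next = _1, ...
Query node: A
Path from root: _0 -> _1 -> _2 -> A
Depth of A: 3 (number of edges from root)

Answer: 3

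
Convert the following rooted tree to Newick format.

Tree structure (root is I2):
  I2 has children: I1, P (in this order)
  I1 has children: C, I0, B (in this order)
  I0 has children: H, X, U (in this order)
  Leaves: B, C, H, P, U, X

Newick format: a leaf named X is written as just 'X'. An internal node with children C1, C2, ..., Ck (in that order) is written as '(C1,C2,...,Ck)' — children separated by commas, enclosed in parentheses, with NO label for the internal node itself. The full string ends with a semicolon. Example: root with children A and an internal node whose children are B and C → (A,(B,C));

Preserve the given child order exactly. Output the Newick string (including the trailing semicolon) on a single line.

Answer: ((C,(H,X,U),B),P);

Derivation:
internal I2 with children ['I1', 'P']
  internal I1 with children ['C', 'I0', 'B']
    leaf 'C' → 'C'
    internal I0 with children ['H', 'X', 'U']
      leaf 'H' → 'H'
      leaf 'X' → 'X'
      leaf 'U' → 'U'
    → '(H,X,U)'
    leaf 'B' → 'B'
  → '(C,(H,X,U),B)'
  leaf 'P' → 'P'
→ '((C,(H,X,U),B),P)'
Final: ((C,(H,X,U),B),P);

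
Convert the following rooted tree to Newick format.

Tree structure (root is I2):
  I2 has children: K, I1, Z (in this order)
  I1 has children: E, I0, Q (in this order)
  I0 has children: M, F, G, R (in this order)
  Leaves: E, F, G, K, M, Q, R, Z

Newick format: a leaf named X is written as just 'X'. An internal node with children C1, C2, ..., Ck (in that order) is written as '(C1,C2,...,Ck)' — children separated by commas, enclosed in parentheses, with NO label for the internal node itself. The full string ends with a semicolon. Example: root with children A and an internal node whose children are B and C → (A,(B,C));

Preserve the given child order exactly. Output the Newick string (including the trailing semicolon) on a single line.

Answer: (K,(E,(M,F,G,R),Q),Z);

Derivation:
internal I2 with children ['K', 'I1', 'Z']
  leaf 'K' → 'K'
  internal I1 with children ['E', 'I0', 'Q']
    leaf 'E' → 'E'
    internal I0 with children ['M', 'F', 'G', 'R']
      leaf 'M' → 'M'
      leaf 'F' → 'F'
      leaf 'G' → 'G'
      leaf 'R' → 'R'
    → '(M,F,G,R)'
    leaf 'Q' → 'Q'
  → '(E,(M,F,G,R),Q)'
  leaf 'Z' → 'Z'
→ '(K,(E,(M,F,G,R),Q),Z)'
Final: (K,(E,(M,F,G,R),Q),Z);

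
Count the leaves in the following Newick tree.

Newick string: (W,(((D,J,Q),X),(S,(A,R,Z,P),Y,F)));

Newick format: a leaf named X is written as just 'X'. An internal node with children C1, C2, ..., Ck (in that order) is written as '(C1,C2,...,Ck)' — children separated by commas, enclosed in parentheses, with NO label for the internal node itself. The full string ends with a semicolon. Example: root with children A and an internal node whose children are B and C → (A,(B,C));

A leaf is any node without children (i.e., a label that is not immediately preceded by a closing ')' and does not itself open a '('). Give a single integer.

Newick: (W,(((D,J,Q),X),(S,(A,R,Z,P),Y,F)));
Scan left-to-right; a leaf is any maximal label run not followed by '(':
  pos 1: leaf 'W' → count = 1
  pos 6: leaf 'D' → count = 2
  pos 8: leaf 'J' → count = 3
  pos 10: leaf 'Q' → count = 4
  pos 13: leaf 'X' → count = 5
  pos 17: leaf 'S' → count = 6
  pos 20: leaf 'A' → count = 7
  pos 22: leaf 'R' → count = 8
  pos 24: leaf 'Z' → count = 9
  pos 26: leaf 'P' → count = 10
  pos 29: leaf 'Y' → count = 11
  pos 31: leaf 'F' → count = 12
Total leaves: 12

Answer: 12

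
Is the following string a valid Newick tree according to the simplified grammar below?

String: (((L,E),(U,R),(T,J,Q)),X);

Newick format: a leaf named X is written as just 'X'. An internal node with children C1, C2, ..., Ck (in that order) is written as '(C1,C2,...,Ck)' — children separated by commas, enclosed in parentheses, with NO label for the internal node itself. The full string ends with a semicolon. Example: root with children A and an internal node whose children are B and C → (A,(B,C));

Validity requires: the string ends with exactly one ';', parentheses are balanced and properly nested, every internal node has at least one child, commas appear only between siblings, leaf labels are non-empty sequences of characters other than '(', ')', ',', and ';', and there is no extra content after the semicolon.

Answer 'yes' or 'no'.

Answer: yes

Derivation:
Input: (((L,E),(U,R),(T,J,Q)),X);
Paren balance: 5 '(' vs 5 ')' OK
Ends with single ';': True
Full parse: OK
Valid: True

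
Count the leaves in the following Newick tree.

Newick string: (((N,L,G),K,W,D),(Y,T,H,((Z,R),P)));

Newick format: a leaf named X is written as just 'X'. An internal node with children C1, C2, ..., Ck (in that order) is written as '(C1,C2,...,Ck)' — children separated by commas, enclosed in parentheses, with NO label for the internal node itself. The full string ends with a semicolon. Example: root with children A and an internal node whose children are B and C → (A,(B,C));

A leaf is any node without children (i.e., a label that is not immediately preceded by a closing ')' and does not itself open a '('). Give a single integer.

Answer: 12

Derivation:
Newick: (((N,L,G),K,W,D),(Y,T,H,((Z,R),P)));
Scan left-to-right; a leaf is any maximal label run not followed by '(':
  pos 3: leaf 'N' → count = 1
  pos 5: leaf 'L' → count = 2
  pos 7: leaf 'G' → count = 3
  pos 10: leaf 'K' → count = 4
  pos 12: leaf 'W' → count = 5
  pos 14: leaf 'D' → count = 6
  pos 18: leaf 'Y' → count = 7
  pos 20: leaf 'T' → count = 8
  pos 22: leaf 'H' → count = 9
  pos 26: leaf 'Z' → count = 10
  pos 28: leaf 'R' → count = 11
  pos 31: leaf 'P' → count = 12
Total leaves: 12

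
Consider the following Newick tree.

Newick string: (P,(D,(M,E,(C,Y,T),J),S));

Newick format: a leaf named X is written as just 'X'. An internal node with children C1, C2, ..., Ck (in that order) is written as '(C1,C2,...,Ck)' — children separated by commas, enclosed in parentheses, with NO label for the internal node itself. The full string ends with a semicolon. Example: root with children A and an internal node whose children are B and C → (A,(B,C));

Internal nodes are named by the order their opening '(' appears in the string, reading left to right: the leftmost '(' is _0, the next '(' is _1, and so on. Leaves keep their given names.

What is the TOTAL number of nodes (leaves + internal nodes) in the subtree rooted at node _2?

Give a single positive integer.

Newick: (P,(D,(M,E,(C,Y,T),J),S));
Locate _2: it is the '(' at position 6 (the 3rd '(' reading left to right).
Query: subtree rooted at _2
_2: subtree_size = 1 + 7
  M: subtree_size = 1 + 0
  E: subtree_size = 1 + 0
  _3: subtree_size = 1 + 3
    C: subtree_size = 1 + 0
    Y: subtree_size = 1 + 0
    T: subtree_size = 1 + 0
  J: subtree_size = 1 + 0
Total subtree size of _2: 8

Answer: 8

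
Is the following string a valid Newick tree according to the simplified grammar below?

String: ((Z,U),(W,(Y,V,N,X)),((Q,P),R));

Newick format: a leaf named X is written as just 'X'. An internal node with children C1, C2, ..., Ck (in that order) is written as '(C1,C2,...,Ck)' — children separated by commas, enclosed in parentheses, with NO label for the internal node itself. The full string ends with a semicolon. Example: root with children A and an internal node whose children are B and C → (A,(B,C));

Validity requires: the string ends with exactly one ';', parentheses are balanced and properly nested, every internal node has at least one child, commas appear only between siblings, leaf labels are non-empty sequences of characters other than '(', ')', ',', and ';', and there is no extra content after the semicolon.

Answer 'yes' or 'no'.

Answer: yes

Derivation:
Input: ((Z,U),(W,(Y,V,N,X)),((Q,P),R));
Paren balance: 6 '(' vs 6 ')' OK
Ends with single ';': True
Full parse: OK
Valid: True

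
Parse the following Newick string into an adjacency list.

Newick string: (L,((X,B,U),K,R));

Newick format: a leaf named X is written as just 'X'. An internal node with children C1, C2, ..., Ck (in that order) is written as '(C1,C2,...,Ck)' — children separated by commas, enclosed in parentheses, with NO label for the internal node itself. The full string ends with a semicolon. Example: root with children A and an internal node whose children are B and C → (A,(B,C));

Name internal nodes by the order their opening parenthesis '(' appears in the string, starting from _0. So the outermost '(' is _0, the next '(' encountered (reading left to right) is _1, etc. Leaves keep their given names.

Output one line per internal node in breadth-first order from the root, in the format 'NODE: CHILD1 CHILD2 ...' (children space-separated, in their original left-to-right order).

Input: (L,((X,B,U),K,R));
Scanning left-to-right, naming '(' by encounter order:
  pos 0: '(' -> open internal node _0 (depth 1)
  pos 3: '(' -> open internal node _1 (depth 2)
  pos 4: '(' -> open internal node _2 (depth 3)
  pos 10: ')' -> close internal node _2 (now at depth 2)
  pos 15: ')' -> close internal node _1 (now at depth 1)
  pos 16: ')' -> close internal node _0 (now at depth 0)
Total internal nodes: 3
BFS adjacency from root:
  _0: L _1
  _1: _2 K R
  _2: X B U

Answer: _0: L _1
_1: _2 K R
_2: X B U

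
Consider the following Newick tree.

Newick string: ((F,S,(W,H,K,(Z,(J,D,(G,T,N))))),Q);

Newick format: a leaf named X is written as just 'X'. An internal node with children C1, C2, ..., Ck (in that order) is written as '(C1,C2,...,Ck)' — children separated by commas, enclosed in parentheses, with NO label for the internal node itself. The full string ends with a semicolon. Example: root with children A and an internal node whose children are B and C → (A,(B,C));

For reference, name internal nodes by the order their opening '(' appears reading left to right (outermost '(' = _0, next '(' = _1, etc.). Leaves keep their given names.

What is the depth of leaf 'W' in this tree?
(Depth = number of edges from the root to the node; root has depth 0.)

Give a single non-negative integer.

Newick: ((F,S,(W,H,K,(Z,(J,D,(G,T,N))))),Q);
Naming internals by '(' encounter order: outermost '(' = _0, next = _1, ...
Query node: W
Path from root: _0 -> _1 -> _2 -> W
Depth of W: 3 (number of edges from root)

Answer: 3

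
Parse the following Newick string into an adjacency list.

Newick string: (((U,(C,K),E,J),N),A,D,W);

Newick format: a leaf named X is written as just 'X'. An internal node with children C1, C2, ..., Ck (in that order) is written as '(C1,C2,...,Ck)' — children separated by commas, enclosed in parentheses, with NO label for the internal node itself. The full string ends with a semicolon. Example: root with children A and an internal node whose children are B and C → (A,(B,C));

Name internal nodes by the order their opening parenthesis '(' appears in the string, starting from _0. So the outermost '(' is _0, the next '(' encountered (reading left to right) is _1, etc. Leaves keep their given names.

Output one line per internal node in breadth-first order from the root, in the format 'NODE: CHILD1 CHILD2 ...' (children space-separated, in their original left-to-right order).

Answer: _0: _1 A D W
_1: _2 N
_2: U _3 E J
_3: C K

Derivation:
Input: (((U,(C,K),E,J),N),A,D,W);
Scanning left-to-right, naming '(' by encounter order:
  pos 0: '(' -> open internal node _0 (depth 1)
  pos 1: '(' -> open internal node _1 (depth 2)
  pos 2: '(' -> open internal node _2 (depth 3)
  pos 5: '(' -> open internal node _3 (depth 4)
  pos 9: ')' -> close internal node _3 (now at depth 3)
  pos 14: ')' -> close internal node _2 (now at depth 2)
  pos 17: ')' -> close internal node _1 (now at depth 1)
  pos 24: ')' -> close internal node _0 (now at depth 0)
Total internal nodes: 4
BFS adjacency from root:
  _0: _1 A D W
  _1: _2 N
  _2: U _3 E J
  _3: C K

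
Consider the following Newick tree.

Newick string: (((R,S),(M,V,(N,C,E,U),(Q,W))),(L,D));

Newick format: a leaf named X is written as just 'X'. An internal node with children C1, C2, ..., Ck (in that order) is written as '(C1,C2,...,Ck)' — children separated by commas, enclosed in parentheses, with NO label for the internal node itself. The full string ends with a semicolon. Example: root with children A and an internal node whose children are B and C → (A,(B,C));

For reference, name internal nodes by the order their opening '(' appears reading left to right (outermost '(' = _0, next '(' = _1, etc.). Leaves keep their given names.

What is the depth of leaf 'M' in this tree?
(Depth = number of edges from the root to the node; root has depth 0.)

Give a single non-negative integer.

Answer: 3

Derivation:
Newick: (((R,S),(M,V,(N,C,E,U),(Q,W))),(L,D));
Naming internals by '(' encounter order: outermost '(' = _0, next = _1, ...
Query node: M
Path from root: _0 -> _1 -> _3 -> M
Depth of M: 3 (number of edges from root)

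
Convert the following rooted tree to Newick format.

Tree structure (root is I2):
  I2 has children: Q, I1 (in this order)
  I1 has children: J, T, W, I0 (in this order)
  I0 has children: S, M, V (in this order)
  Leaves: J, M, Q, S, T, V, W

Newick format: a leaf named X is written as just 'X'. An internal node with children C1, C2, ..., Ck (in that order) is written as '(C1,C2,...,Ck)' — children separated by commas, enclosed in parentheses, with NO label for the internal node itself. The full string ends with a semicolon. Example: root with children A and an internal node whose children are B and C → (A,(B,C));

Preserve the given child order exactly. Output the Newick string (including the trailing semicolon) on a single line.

internal I2 with children ['Q', 'I1']
  leaf 'Q' → 'Q'
  internal I1 with children ['J', 'T', 'W', 'I0']
    leaf 'J' → 'J'
    leaf 'T' → 'T'
    leaf 'W' → 'W'
    internal I0 with children ['S', 'M', 'V']
      leaf 'S' → 'S'
      leaf 'M' → 'M'
      leaf 'V' → 'V'
    → '(S,M,V)'
  → '(J,T,W,(S,M,V))'
→ '(Q,(J,T,W,(S,M,V)))'
Final: (Q,(J,T,W,(S,M,V)));

Answer: (Q,(J,T,W,(S,M,V)));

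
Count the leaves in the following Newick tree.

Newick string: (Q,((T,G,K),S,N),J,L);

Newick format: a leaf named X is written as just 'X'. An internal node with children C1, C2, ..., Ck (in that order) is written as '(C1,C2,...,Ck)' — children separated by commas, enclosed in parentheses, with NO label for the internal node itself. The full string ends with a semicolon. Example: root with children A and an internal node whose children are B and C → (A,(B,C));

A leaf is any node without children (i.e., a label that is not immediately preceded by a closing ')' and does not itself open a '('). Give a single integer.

Newick: (Q,((T,G,K),S,N),J,L);
Scan left-to-right; a leaf is any maximal label run not followed by '(':
  pos 1: leaf 'Q' → count = 1
  pos 5: leaf 'T' → count = 2
  pos 7: leaf 'G' → count = 3
  pos 9: leaf 'K' → count = 4
  pos 12: leaf 'S' → count = 5
  pos 14: leaf 'N' → count = 6
  pos 17: leaf 'J' → count = 7
  pos 19: leaf 'L' → count = 8
Total leaves: 8

Answer: 8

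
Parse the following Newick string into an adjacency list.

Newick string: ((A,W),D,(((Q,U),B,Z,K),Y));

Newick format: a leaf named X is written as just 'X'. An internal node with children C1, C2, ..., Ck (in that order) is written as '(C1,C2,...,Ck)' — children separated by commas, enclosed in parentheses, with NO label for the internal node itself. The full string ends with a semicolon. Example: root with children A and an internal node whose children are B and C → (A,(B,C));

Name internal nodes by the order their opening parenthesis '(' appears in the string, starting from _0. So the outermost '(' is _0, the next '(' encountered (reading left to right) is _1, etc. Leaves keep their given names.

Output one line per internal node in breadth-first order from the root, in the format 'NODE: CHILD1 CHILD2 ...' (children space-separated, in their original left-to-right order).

Input: ((A,W),D,(((Q,U),B,Z,K),Y));
Scanning left-to-right, naming '(' by encounter order:
  pos 0: '(' -> open internal node _0 (depth 1)
  pos 1: '(' -> open internal node _1 (depth 2)
  pos 5: ')' -> close internal node _1 (now at depth 1)
  pos 9: '(' -> open internal node _2 (depth 2)
  pos 10: '(' -> open internal node _3 (depth 3)
  pos 11: '(' -> open internal node _4 (depth 4)
  pos 15: ')' -> close internal node _4 (now at depth 3)
  pos 22: ')' -> close internal node _3 (now at depth 2)
  pos 25: ')' -> close internal node _2 (now at depth 1)
  pos 26: ')' -> close internal node _0 (now at depth 0)
Total internal nodes: 5
BFS adjacency from root:
  _0: _1 D _2
  _1: A W
  _2: _3 Y
  _3: _4 B Z K
  _4: Q U

Answer: _0: _1 D _2
_1: A W
_2: _3 Y
_3: _4 B Z K
_4: Q U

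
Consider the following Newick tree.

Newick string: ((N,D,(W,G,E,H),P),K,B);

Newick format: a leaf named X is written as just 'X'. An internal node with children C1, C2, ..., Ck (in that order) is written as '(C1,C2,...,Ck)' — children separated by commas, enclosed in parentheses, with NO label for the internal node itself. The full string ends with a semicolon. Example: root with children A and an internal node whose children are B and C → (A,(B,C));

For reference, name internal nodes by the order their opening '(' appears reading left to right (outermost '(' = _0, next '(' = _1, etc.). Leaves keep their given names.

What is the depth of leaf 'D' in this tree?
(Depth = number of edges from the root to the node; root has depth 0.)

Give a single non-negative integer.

Answer: 2

Derivation:
Newick: ((N,D,(W,G,E,H),P),K,B);
Naming internals by '(' encounter order: outermost '(' = _0, next = _1, ...
Query node: D
Path from root: _0 -> _1 -> D
Depth of D: 2 (number of edges from root)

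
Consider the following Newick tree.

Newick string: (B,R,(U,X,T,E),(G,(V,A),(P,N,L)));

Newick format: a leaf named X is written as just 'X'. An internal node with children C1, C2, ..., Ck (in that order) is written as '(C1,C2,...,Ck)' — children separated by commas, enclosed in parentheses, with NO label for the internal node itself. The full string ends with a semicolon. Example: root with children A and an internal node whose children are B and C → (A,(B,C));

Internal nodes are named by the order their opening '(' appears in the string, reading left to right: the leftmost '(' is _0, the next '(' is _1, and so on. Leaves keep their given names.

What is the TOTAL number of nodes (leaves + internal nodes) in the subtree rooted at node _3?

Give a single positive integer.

Newick: (B,R,(U,X,T,E),(G,(V,A),(P,N,L)));
Locate _3: it is the '(' at position 18 (the 4th '(' reading left to right).
Query: subtree rooted at _3
_3: subtree_size = 1 + 2
  V: subtree_size = 1 + 0
  A: subtree_size = 1 + 0
Total subtree size of _3: 3

Answer: 3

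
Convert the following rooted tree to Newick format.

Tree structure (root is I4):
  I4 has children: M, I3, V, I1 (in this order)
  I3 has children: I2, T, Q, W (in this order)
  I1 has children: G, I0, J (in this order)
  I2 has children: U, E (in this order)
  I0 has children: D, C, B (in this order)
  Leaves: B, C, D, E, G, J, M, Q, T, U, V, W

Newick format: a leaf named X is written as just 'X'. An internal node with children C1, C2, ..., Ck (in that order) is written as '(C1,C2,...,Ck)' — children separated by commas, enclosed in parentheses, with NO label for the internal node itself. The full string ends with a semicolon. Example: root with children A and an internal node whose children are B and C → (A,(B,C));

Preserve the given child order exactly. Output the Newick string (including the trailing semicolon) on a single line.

internal I4 with children ['M', 'I3', 'V', 'I1']
  leaf 'M' → 'M'
  internal I3 with children ['I2', 'T', 'Q', 'W']
    internal I2 with children ['U', 'E']
      leaf 'U' → 'U'
      leaf 'E' → 'E'
    → '(U,E)'
    leaf 'T' → 'T'
    leaf 'Q' → 'Q'
    leaf 'W' → 'W'
  → '((U,E),T,Q,W)'
  leaf 'V' → 'V'
  internal I1 with children ['G', 'I0', 'J']
    leaf 'G' → 'G'
    internal I0 with children ['D', 'C', 'B']
      leaf 'D' → 'D'
      leaf 'C' → 'C'
      leaf 'B' → 'B'
    → '(D,C,B)'
    leaf 'J' → 'J'
  → '(G,(D,C,B),J)'
→ '(M,((U,E),T,Q,W),V,(G,(D,C,B),J))'
Final: (M,((U,E),T,Q,W),V,(G,(D,C,B),J));

Answer: (M,((U,E),T,Q,W),V,(G,(D,C,B),J));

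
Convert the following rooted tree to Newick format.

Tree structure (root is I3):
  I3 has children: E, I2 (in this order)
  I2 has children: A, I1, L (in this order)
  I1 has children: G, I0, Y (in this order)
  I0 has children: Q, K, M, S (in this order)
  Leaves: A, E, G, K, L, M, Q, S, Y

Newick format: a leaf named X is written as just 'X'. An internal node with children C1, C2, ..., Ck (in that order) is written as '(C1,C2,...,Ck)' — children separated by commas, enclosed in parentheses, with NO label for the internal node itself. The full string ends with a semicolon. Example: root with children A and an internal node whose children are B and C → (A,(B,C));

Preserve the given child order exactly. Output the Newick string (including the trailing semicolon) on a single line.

Answer: (E,(A,(G,(Q,K,M,S),Y),L));

Derivation:
internal I3 with children ['E', 'I2']
  leaf 'E' → 'E'
  internal I2 with children ['A', 'I1', 'L']
    leaf 'A' → 'A'
    internal I1 with children ['G', 'I0', 'Y']
      leaf 'G' → 'G'
      internal I0 with children ['Q', 'K', 'M', 'S']
        leaf 'Q' → 'Q'
        leaf 'K' → 'K'
        leaf 'M' → 'M'
        leaf 'S' → 'S'
      → '(Q,K,M,S)'
      leaf 'Y' → 'Y'
    → '(G,(Q,K,M,S),Y)'
    leaf 'L' → 'L'
  → '(A,(G,(Q,K,M,S),Y),L)'
→ '(E,(A,(G,(Q,K,M,S),Y),L))'
Final: (E,(A,(G,(Q,K,M,S),Y),L));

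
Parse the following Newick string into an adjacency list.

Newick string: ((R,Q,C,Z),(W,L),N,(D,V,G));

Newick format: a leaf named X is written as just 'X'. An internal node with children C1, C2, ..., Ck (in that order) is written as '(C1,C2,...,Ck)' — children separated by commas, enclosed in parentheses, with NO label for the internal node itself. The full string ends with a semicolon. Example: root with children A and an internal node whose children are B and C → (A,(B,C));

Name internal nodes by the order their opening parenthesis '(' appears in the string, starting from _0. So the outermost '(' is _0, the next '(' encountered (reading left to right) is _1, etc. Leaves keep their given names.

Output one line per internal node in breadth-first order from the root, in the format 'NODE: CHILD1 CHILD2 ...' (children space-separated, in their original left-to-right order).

Input: ((R,Q,C,Z),(W,L),N,(D,V,G));
Scanning left-to-right, naming '(' by encounter order:
  pos 0: '(' -> open internal node _0 (depth 1)
  pos 1: '(' -> open internal node _1 (depth 2)
  pos 9: ')' -> close internal node _1 (now at depth 1)
  pos 11: '(' -> open internal node _2 (depth 2)
  pos 15: ')' -> close internal node _2 (now at depth 1)
  pos 19: '(' -> open internal node _3 (depth 2)
  pos 25: ')' -> close internal node _3 (now at depth 1)
  pos 26: ')' -> close internal node _0 (now at depth 0)
Total internal nodes: 4
BFS adjacency from root:
  _0: _1 _2 N _3
  _1: R Q C Z
  _2: W L
  _3: D V G

Answer: _0: _1 _2 N _3
_1: R Q C Z
_2: W L
_3: D V G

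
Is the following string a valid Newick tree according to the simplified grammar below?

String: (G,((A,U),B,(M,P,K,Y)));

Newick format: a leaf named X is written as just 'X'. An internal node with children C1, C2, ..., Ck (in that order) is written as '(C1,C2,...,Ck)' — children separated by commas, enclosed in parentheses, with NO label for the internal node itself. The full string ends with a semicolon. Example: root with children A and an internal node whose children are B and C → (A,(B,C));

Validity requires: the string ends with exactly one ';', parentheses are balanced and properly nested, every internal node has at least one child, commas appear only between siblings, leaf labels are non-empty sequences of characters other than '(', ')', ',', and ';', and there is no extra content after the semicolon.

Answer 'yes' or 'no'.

Input: (G,((A,U),B,(M,P,K,Y)));
Paren balance: 4 '(' vs 4 ')' OK
Ends with single ';': True
Full parse: OK
Valid: True

Answer: yes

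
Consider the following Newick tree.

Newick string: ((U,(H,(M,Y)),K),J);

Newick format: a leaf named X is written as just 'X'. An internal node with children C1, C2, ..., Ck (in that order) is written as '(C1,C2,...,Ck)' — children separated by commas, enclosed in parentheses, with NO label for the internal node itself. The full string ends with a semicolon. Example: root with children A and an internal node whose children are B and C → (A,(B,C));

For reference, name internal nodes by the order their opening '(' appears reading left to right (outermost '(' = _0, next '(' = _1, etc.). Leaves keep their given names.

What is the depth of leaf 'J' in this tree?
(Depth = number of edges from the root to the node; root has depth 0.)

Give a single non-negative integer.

Newick: ((U,(H,(M,Y)),K),J);
Naming internals by '(' encounter order: outermost '(' = _0, next = _1, ...
Query node: J
Path from root: _0 -> J
Depth of J: 1 (number of edges from root)

Answer: 1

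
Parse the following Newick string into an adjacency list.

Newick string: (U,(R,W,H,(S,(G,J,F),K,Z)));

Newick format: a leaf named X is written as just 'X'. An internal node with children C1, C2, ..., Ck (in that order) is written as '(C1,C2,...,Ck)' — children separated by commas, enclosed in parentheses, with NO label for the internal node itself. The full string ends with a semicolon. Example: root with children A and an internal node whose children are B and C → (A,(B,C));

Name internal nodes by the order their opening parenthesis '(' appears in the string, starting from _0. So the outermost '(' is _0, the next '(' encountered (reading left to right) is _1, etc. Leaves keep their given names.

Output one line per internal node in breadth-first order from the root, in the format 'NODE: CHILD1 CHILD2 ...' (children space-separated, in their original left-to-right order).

Answer: _0: U _1
_1: R W H _2
_2: S _3 K Z
_3: G J F

Derivation:
Input: (U,(R,W,H,(S,(G,J,F),K,Z)));
Scanning left-to-right, naming '(' by encounter order:
  pos 0: '(' -> open internal node _0 (depth 1)
  pos 3: '(' -> open internal node _1 (depth 2)
  pos 10: '(' -> open internal node _2 (depth 3)
  pos 13: '(' -> open internal node _3 (depth 4)
  pos 19: ')' -> close internal node _3 (now at depth 3)
  pos 24: ')' -> close internal node _2 (now at depth 2)
  pos 25: ')' -> close internal node _1 (now at depth 1)
  pos 26: ')' -> close internal node _0 (now at depth 0)
Total internal nodes: 4
BFS adjacency from root:
  _0: U _1
  _1: R W H _2
  _2: S _3 K Z
  _3: G J F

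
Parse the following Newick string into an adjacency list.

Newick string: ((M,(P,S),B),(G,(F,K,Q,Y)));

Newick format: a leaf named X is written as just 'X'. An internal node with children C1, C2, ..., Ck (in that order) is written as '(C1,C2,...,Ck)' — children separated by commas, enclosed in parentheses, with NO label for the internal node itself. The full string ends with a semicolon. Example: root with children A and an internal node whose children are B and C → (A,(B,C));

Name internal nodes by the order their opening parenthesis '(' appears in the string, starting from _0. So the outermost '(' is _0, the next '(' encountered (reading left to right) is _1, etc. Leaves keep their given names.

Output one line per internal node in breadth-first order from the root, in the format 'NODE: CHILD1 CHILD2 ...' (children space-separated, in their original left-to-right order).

Answer: _0: _1 _3
_1: M _2 B
_3: G _4
_2: P S
_4: F K Q Y

Derivation:
Input: ((M,(P,S),B),(G,(F,K,Q,Y)));
Scanning left-to-right, naming '(' by encounter order:
  pos 0: '(' -> open internal node _0 (depth 1)
  pos 1: '(' -> open internal node _1 (depth 2)
  pos 4: '(' -> open internal node _2 (depth 3)
  pos 8: ')' -> close internal node _2 (now at depth 2)
  pos 11: ')' -> close internal node _1 (now at depth 1)
  pos 13: '(' -> open internal node _3 (depth 2)
  pos 16: '(' -> open internal node _4 (depth 3)
  pos 24: ')' -> close internal node _4 (now at depth 2)
  pos 25: ')' -> close internal node _3 (now at depth 1)
  pos 26: ')' -> close internal node _0 (now at depth 0)
Total internal nodes: 5
BFS adjacency from root:
  _0: _1 _3
  _1: M _2 B
  _3: G _4
  _2: P S
  _4: F K Q Y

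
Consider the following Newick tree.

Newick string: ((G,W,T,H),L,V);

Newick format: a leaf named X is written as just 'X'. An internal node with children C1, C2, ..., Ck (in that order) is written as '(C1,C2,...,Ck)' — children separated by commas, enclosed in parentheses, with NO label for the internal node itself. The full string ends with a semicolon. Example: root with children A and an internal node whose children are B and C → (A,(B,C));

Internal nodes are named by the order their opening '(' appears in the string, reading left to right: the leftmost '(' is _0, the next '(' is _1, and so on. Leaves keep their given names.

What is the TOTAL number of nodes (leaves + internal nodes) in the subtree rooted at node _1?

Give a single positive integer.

Answer: 5

Derivation:
Newick: ((G,W,T,H),L,V);
Locate _1: it is the '(' at position 1 (the 2nd '(' reading left to right).
Query: subtree rooted at _1
_1: subtree_size = 1 + 4
  G: subtree_size = 1 + 0
  W: subtree_size = 1 + 0
  T: subtree_size = 1 + 0
  H: subtree_size = 1 + 0
Total subtree size of _1: 5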